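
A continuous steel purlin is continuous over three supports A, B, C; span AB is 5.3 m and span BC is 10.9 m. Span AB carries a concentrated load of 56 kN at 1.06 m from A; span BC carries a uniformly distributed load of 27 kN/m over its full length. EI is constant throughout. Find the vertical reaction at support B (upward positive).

Take M_B as the redundant. Released structure: two simple spans AB and BC with a hinge at B.
Discontinuity in slope at B on the released structure — sum the simple-span end rotations:
  span AB: point load 56 at a = 1.06: Pab(L + a)/(6LEI) = 50.34/EI
  span BC: UDL 27: wL³/(24EI) = 1457/EI
  relative rotation θ_0 = (50.34 + 1457)/EI = 1507/EI
A unit hogging moment at B produces rotation L₁/(3EI) + L₂/(3EI) = 5.4/EI.
Slope continuity at B: θ_0 = M_B·5.4/EI, so M_B = 1507/5.4 = 279.1 kN·m (hogging).
Span AB, ΣM about A with M_B applied at B: R_B^{AB}·5.3 = 59.36 + 279.1, so R_B^{AB} = 63.86 kN and R_A = 56 − 63.86 = -7.864 kN.
Span BC, ΣM about C: R_B^{BC}·10.9 = 1604 + 279.1, so R_B^{BC} = 172.8 kN and R_C = 294.3 − 172.8 = 121.5 kN.
R_B = 63.86 + 172.8 = 236.6 kN.

R_B = 236.6 kN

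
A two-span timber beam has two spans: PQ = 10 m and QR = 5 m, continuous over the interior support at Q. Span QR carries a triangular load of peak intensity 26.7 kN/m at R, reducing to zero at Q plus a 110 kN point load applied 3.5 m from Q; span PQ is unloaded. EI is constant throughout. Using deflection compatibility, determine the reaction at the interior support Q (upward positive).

Insert a hinge at Q; M_Q is the redundant, and each span becomes simply supported.
Rotations at Q on the released spans (each span's end-slope, ×1/EI):
  span QR: triangular load, peak 26.7: 7w₀L³/(360EI) = 64.9/EI
  span QR: point load 110 at a = 3.5: Pab(L + b)/(6LEI) = 125.1/EI
  relative rotation θ_0 = (0 + 190)/EI = 190/EI
A unit hogging moment at Q produces rotation L₁/(3EI) + L₂/(3EI) = 5/EI.
Slope continuity at Q: θ_0 = M_Q·5/EI, so M_Q = 190/5 = 38 kN·m (hogging).
Span PQ, ΣM about P with M_Q applied at Q: R_Q^{PQ}·10 = 0 + 38, so R_Q^{PQ} = 3.8 kN and R_P = 0 − 3.8 = -3.8 kN.
Span QR, ΣM about R: R_Q^{QR}·5 = 276.2 + 38, so R_Q^{QR} = 62.85 kN and R_R = 176.8 − 62.85 = 113.9 kN.
R_Q = 3.8 + 62.85 = 66.65 kN.

R_Q = 66.65 kN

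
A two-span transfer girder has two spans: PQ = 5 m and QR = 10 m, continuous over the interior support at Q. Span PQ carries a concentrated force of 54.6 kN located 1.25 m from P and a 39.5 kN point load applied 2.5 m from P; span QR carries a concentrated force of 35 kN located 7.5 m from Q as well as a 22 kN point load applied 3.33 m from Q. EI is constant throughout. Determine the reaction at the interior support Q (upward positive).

R_Q = 80.08 kN

Insert a hinge at Q; M_Q is the redundant, and each span becomes simply supported.
Discontinuity in slope at Q on the released structure — sum the simple-span end rotations:
  span PQ: point load 54.6 at a = 1.25: Pab(L + a)/(6LEI) = 53.32/EI
  span PQ: point load 39.5 at a = 2.5: Pab(L + a)/(6LEI) = 61.72/EI
  span QR: point load 35 at a = 7.5: Pab(L + b)/(6LEI) = 136.7/EI
  span QR: point load 22 at a = 3.33: Pab(L + b)/(6LEI) = 135.8/EI
  relative rotation θ_0 = (115 + 272.5)/EI = 387.5/EI
A unit hogging moment at Q produces rotation L₁/(3EI) + L₂/(3EI) = 5/EI.
Compatibility: M_Q·(L₁+L₂)/(3EI) = θ_0, giving M_Q = 77.5 kN·m (hogging).
Span PQ, ΣM about P with M_Q applied at Q: R_Q^{PQ}·5 = 167 + 77.5, so R_Q^{PQ} = 48.9 kN and R_P = 94.1 − 48.9 = 45.2 kN.
Span QR, ΣM about R: R_Q^{QR}·10 = 234.2 + 77.5, so R_Q^{QR} = 31.17 kN and R_R = 57 − 31.17 = 25.83 kN.
R_Q = 48.9 + 31.17 = 80.08 kN.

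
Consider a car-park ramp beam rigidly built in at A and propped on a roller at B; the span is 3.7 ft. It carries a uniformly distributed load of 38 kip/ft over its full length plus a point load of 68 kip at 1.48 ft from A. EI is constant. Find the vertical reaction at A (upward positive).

Take the reaction at B as the redundant and release it; the primary structure is a cantilever fixed at A.
Deflection at B on the released cantilever, summing each load's contribution:
  UDL 38: wL⁴/(8EI) = 890.2/EI
  point load 68 at a = 1.48: Pa²(3L − a)/(6EI) = 238.8/EI
  δ_0 = 1129/EI
Flexibility coefficient — unit upward force at B: δ_{BB} = L³/(3EI) = 16.88/EI.
The prop prevents deflection at B: R_B = δ_0/δ_{BB} = 1129/16.88 = 66.87 kip.
Vertical equilibrium: R_A = ΣP − R_B = 208.6 − 66.87 = 141.7 kip.

R_A = 141.7 kip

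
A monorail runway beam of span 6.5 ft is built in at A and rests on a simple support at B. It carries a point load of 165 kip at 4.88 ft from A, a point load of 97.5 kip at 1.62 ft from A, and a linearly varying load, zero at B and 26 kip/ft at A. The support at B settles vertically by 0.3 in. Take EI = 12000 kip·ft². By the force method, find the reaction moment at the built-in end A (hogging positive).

Take the reaction at B as the redundant and release it; the primary structure is a cantilever fixed at A.
Primary-structure tip deflection at B by superposition:
  point load 165 at a = 4.88: Pa²(3L − a)/(6EI) = 9575/EI
  point load 97.5 at a = 1.62: Pa²(3L − a)/(6EI) = 762.5/EI
  triangular load, peak 26 at the fixed end: w₀L⁴/(30EI) = 1547/EI
  δ_0 = 11884/EI
Tip deflection under a unit load at B: L³/(3EI) = 91.54/EI.
With EI = 12000 kip·ft²: δ_0 = 0.99035 ft and δ_{BB} = 0.007628 ft/kip.
Compatibility — the beam at B must follow the support down by 0.025 ft: δ_0 − R_B·δ_{BB} = 0.025, so R_B = (0.99035 − 0.025)/0.007628 = 126.5 kip.
Moment equilibrium about A: M_A = Σ(load moments about A) − R_B·L = 1146 − 126.5×6.5 = 323.7 kip·ft.

M_A = 323.7 kip·ft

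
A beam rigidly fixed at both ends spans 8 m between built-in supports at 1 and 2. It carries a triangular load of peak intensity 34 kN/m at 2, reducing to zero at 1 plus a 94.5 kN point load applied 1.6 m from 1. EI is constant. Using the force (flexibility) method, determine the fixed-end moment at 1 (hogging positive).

Release both end moments; the primary structure is a simply-supported span 12 with redundants M_1 and M_2.
Simple-span end rotations at 1 and 2 under the given loads:
  at 1: triangular load, peak 34: 7w₀L³/(360EI) = 338.5/EI
  at 2: triangular load, peak 34: w₀L³/(45EI) = 386.8/EI
  at 1: point load 94.5 at a = 1.6: Pab(L + b)/(6LEI) = 290.3/EI
  at 2: point load 94.5 at a = 1.6: Pab(L + a)/(6LEI) = 193.5/EI
  θ_10 = 628.8/EI,  θ_20 = 580.4/EI
Flexibility coefficients: a unit moment at one end gives L/(3EI) there and L/(6EI) at the far end, so f₁₁ = f₂₂ = 2.667/EI and f₁₂ = f₂₁ = 1.333/EI.
Compatibility — zero rotation at each built-in end:
  2.667 M_1 + 1.333 M_2 = 628.8
  1.333 M_1 + 2.667 M_2 = 580.4
Solving the pair gives M_1 = 169.3 kN·m and M_2 = 133 kN·m (hogging).

M_1 = 169.3 kN·m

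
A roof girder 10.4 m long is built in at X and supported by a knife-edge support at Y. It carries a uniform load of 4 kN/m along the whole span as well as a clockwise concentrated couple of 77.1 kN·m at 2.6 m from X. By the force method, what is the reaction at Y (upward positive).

R_Y = 20.47 kN

Release the roller at Y. Primary structure: cantilever fixed at X.
Primary-structure tip deflection at Y by superposition:
  UDL 4: wL⁴/(8EI) = 5849/EI
  clockwise couple 77.1 at a = 2.6: M₀a(2L − a)/(2EI) = 1824/EI
  δ_0 = 7673/EI
Tip deflection under a unit load at Y: L³/(3EI) = 375/EI.
Compatibility at Y: δ_0 − R_Y·δ_{YY} = 0, so R_Y = 7673/375 = 20.47 kN.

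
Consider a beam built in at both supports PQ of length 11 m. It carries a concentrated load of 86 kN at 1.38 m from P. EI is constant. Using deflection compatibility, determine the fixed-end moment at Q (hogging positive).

M_Q = 13.02 kN·m

Release both end moments; the primary structure is a simply-supported span PQ with redundants M_P and M_Q.
On the primary (simply-supported) span, the end slopes from the loading are:
  at P: point load 86 at a = 1.38: Pab(L + b)/(6LEI) = 356.7/EI
  at Q: point load 86 at a = 1.38: Pab(L + a)/(6LEI) = 214.2/EI
  θ_P0 = 356.7/EI,  θ_Q0 = 214.2/EI
Flexibility coefficients: a unit moment at one end gives L/(3EI) there and L/(6EI) at the far end, so f₁₁ = f₂₂ = 3.667/EI and f₁₂ = f₂₁ = 1.833/EI.
Compatibility — zero rotation at each built-in end:
  3.667 M_P + 1.833 M_Q = 356.7
  1.833 M_P + 3.667 M_Q = 214.2
Solving the pair gives M_P = 90.77 kN·m and M_Q = 13.02 kN·m (hogging).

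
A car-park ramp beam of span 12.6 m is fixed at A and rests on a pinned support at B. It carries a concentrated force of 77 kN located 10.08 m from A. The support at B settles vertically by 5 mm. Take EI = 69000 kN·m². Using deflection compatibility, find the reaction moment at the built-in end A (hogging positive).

M_A = 99.66 kN·m

Release the roller at B. Primary structure: cantilever fixed at A.
Downward deflection at the released point B due to the loads:
  point load 77 at a = 10.08: Pa²(3L − a)/(6EI) = 36145/EI
Tip deflection under a unit load at B: L³/(3EI) = 666.8/EI.
With EI = 69000 kN·m²: δ_0 = 0.52385 m and δ_{BB} = 0.009664 m/kN.
Compatibility — the beam at B must follow the support down by 0.005 m: δ_0 − R_B·δ_{BB} = 0.005, so R_B = (0.52385 − 0.005)/0.009664 = 53.69 kN.
Moment equilibrium about A: M_A = Σ(load moments about A) − R_B·L = 776.2 − 53.69×12.6 = 99.66 kN·m.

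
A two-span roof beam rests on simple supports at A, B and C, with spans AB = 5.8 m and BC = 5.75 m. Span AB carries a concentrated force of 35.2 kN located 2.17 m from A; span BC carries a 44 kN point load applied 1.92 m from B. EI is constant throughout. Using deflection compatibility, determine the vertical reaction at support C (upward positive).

Insert a hinge at B; M_B is the redundant, and each span becomes simply supported.
Discontinuity in slope at B on the released structure — sum the simple-span end rotations:
  span AB: point load 35.2 at a = 2.17: Pab(L + a)/(6LEI) = 63.5/EI
  span BC: point load 44 at a = 1.92: Pab(L + b)/(6LEI) = 89.85/EI
  relative rotation θ_0 = (63.5 + 89.85)/EI = 153.3/EI
A unit hogging moment at B produces rotation L₁/(3EI) + L₂/(3EI) = 3.85/EI.
Compatibility: M_B·(L₁+L₂)/(3EI) = θ_0, giving M_B = 39.83 kN·m (hogging).
Span BC, ΣM about C: R_B^{BC}·5.75 = 168.5 + 39.83, so R_B^{BC} = 36.23 kN and R_C = 44 − 36.23 = 7.765 kN.

R_C = 7.765 kN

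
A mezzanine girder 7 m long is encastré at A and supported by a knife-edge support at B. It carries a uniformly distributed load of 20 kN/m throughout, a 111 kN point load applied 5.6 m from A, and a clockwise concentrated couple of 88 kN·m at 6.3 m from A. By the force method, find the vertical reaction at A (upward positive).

R_A = 101.7 kN

Remove the prop at B; the released (primary) structure is a cantilever built in at A.
Deflection at B on the released cantilever, summing each load's contribution:
  UDL 20: wL⁴/(8EI) = 6002/EI
  point load 111 at a = 5.6: Pa²(3L − a)/(6EI) = 8934/EI
  clockwise couple 88 at a = 6.3: M₀a(2L − a)/(2EI) = 2134/EI
  δ_0 = 17071/EI
Flexibility coefficient — unit upward force at B: δ_{BB} = L³/(3EI) = 114.3/EI.
Compatibility at B: δ_0 − R_B·δ_{BB} = 0, so R_B = 17071/114.3 = 149.3 kN.
Vertical equilibrium: R_A = ΣP − R_B = 251 − 149.3 = 101.7 kN.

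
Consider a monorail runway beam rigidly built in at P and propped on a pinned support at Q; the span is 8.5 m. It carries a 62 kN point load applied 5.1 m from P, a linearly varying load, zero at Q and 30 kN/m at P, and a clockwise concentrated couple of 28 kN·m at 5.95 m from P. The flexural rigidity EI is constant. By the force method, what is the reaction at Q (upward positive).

Remove the prop at Q; the released (primary) structure is a cantilever built in at P.
Primary-structure tip deflection at Q by superposition:
  point load 62 at a = 5.1: Pa²(3L − a)/(6EI) = 5483/EI
  triangular load, peak 30 at the fixed end: w₀L⁴/(30EI) = 5220/EI
  clockwise couple 28 at a = 5.95: M₀a(2L − a)/(2EI) = 920.5/EI
  δ_0 = 11623/EI
Flexibility coefficient — unit upward force at Q: δ_{QQ} = L³/(3EI) = 204.7/EI.
The prop prevents deflection at Q: R_Q = δ_0/δ_{QQ} = 11623/204.7 = 56.78 kN.

R_Q = 56.78 kN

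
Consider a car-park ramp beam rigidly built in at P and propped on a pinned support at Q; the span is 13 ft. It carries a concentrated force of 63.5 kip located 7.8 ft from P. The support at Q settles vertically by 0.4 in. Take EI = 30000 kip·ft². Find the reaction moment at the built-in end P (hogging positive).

Take the reaction at Q as the redundant and release it; the primary structure is a cantilever fixed at P.
Primary-structure tip deflection at Q by superposition:
  point load 63.5 at a = 7.8: Pa²(3L − a)/(6EI) = 20089/EI
Flexibility coefficient — unit upward force at Q: δ_{QQ} = L³/(3EI) = 732.3/EI.
With EI = 30000 kip·ft²: δ_0 = 0.66965 ft and δ_{QQ} = 0.024411 ft/kip.
Compatibility — the beam at Q must follow the support down by 0.03333 ft: δ_0 − R_Q·δ_{QQ} = 0.03333, so R_Q = (0.66965 − 0.03333)/0.024411 = 26.07 kip.
Moment equilibrium about P: M_P = Σ(load moments about P) − R_Q·L = 495.3 − 26.07×13 = 156.4 kip·ft.

M_P = 156.4 kip·ft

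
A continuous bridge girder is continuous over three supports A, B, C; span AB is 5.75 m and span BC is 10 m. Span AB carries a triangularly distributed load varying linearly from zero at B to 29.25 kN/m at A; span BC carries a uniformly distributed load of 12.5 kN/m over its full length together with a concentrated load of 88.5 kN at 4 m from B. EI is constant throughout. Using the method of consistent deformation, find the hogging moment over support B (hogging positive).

Take M_B as the redundant. Released structure: two simple spans AB and BC with a hinge at B.
Rotations at B on the released spans (each span's end-slope, ×1/EI):
  span AB: triangular load, peak 29.25: 7w₀L³/(360EI) = 108.1/EI
  span BC: UDL 12.5: wL³/(24EI) = 520.8/EI
  span BC: point load 88.5 at a = 4: Pab(L + b)/(6LEI) = 566.4/EI
  relative rotation θ_0 = (108.1 + 1087)/EI = 1195/EI
A unit hogging moment at B produces rotation L₁/(3EI) + L₂/(3EI) = 5.25/EI.
Compatibility: M_B·(L₁+L₂)/(3EI) = θ_0, giving M_B = 227.7 kN·m (hogging).

M_B = 227.7 kN·m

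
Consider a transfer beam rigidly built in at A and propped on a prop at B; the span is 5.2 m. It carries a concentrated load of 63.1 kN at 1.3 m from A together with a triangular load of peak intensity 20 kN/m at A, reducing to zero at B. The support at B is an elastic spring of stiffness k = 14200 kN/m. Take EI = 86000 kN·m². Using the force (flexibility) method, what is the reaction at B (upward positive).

Choose R_B as the redundant. The primary structure is the cantilever fixed at A.
Primary-structure tip deflection at B by superposition:
  point load 63.1 at a = 1.3: Pa²(3L − a)/(6EI) = 254.2/EI
  triangular load, peak 20 at the fixed end: w₀L⁴/(30EI) = 487.4/EI
  δ_0 = 741.6/EI
Tip deflection under a unit load at B: L³/(3EI) = 46.87/EI.
With EI = 86000 kN·m²: δ_0 = 0.008623 m and δ_{BB} = 0.000545 m/kN.
Compatibility — the spring shortens by R_B/k under the reaction it provides: δ_0 − R_B·δ_{BB} = R_B/k. With 1/k = 0.00007 m/kN, R_B = δ_0 / (δ_{BB} + 1/k) = 0.008623 / (0.000545 + 0.00007) = 14.01 kN.

R_B = 14.01 kN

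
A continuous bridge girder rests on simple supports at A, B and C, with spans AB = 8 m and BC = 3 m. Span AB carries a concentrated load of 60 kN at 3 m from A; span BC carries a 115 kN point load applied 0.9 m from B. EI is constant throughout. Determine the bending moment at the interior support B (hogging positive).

M_B = 73.05 kN·m

Take M_B as the redundant. Released structure: two simple spans AB and BC with a hinge at B.
Discontinuity in slope at B on the released structure — sum the simple-span end rotations:
  span AB: point load 60 at a = 3: Pab(L + a)/(6LEI) = 206.2/EI
  span BC: point load 115 at a = 0.9: Pab(L + b)/(6LEI) = 61.58/EI
  relative rotation θ_0 = (206.2 + 61.58)/EI = 267.8/EI
A unit hogging moment at B produces rotation L₁/(3EI) + L₂/(3EI) = 3.667/EI.
Slope continuity at B: θ_0 = M_B·3.667/EI, so M_B = 267.8/3.667 = 73.05 kN·m (hogging).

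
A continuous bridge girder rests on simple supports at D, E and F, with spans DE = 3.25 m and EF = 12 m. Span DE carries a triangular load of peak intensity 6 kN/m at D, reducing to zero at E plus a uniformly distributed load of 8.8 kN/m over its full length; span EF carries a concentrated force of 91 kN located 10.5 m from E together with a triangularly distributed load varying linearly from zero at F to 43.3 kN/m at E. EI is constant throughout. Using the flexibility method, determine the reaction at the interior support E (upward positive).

Insert a hinge at E; M_E is the redundant, and each span becomes simply supported.
Discontinuity in slope at E on the released structure — sum the simple-span end rotations:
  span DE: triangular load, peak 6: 7w₀L³/(360EI) = 4.005/EI
  span DE: UDL 8.8: wL³/(24EI) = 12.59/EI
  span EF: point load 91 at a = 10.5: Pab(L + b)/(6LEI) = 268.7/EI
  span EF: triangular load, peak 43.3: w₀L³/(45EI) = 1663/EI
  relative rotation θ_0 = (16.59 + 1931)/EI = 1948/EI
A unit hogging moment at E produces rotation L₁/(3EI) + L₂/(3EI) = 5.083/EI.
Compatibility: M_E·(L₁+L₂)/(3EI) = θ_0, giving M_E = 383.2 kN·m (hogging).
Span DE, ΣM about D with M_E applied at E: R_E^{DE}·3.25 = 57.04 + 383.2, so R_E^{DE} = 135.5 kN and R_D = 38.35 − 135.5 = -97.11 kN.
Span EF, ΣM about F: R_E^{EF}·12 = 2215 + 383.2, so R_E^{EF} = 216.5 kN and R_F = 350.8 − 216.5 = 134.3 kN.
R_E = 135.5 + 216.5 = 352 kN.

R_E = 352 kN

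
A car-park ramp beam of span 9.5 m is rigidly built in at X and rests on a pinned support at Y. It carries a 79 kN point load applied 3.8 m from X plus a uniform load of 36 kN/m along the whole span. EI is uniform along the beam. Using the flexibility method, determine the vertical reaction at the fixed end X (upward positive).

Remove the prop at Y; the released (primary) structure is a cantilever built in at X.
Free-end deflection of the primary structure under the applied loading (downward +):
  point load 79 at a = 3.8: Pa²(3L − a)/(6EI) = 4696/EI
  UDL 36: wL⁴/(8EI) = 36653/EI
  δ_0 = 41349/EI
Flexibility coefficient — unit upward force at Y: δ_{YY} = L³/(3EI) = 285.8/EI.
Compatibility at Y: δ_0 − R_Y·δ_{YY} = 0, so R_Y = 41349/285.8 = 144.7 kN.
Vertical equilibrium: R_X = ΣP − R_Y = 421 − 144.7 = 276.3 kN.

R_X = 276.3 kN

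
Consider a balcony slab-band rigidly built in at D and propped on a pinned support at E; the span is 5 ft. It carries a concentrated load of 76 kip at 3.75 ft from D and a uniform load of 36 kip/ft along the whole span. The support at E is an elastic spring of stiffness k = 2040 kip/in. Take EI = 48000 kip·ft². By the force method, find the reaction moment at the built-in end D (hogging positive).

Release the roller at E. Primary structure: cantilever fixed at D.
Primary-structure tip deflection at E by superposition:
  point load 76 at a = 3.75: Pa²(3L − a)/(6EI) = 2004/EI
  UDL 36: wL⁴/(8EI) = 2812/EI
  δ_0 = 4816/EI
Flexibility coefficient — unit upward force at E: δ_{EE} = L³/(3EI) = 41.67/EI.
With EI = 48000 kip·ft²: δ_0 = 0.10034 ft and δ_{EE} = 0.000868 ft/kip.
Compatibility — the spring shortens by R_E/k under the reaction it provides: δ_0 − R_E·δ_{EE} = R_E/k. With 1/k = 1/(2040×12) ft/kip = 0.000041 ft/kip, R_E = δ_0 / (δ_{EE} + 1/k) = 0.10034 / (0.000868 + 0.000041) = 110.4 kip.
Moment equilibrium about D: M_D = Σ(load moments about D) − R_E·L = 735 − 110.4×5 = 183 kip·ft.

M_D = 183 kip·ft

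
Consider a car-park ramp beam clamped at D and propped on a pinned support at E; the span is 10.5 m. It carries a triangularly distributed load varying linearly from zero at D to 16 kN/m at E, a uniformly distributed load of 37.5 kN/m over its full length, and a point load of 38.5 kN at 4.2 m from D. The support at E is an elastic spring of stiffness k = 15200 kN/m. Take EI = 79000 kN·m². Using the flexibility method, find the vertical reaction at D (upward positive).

Remove the prop at E; the released (primary) structure is a cantilever built in at D.
Free-end deflection of the primary structure under the applied loading (downward +):
  triangular load, peak 16 at the free end: 11w₀L⁴/(120EI) = 17827/EI
  UDL 37.5: wL⁴/(8EI) = 56977/EI
  point load 38.5 at a = 4.2: Pa²(3L − a)/(6EI) = 3090/EI
  δ_0 = 77894/EI
Flexibility coefficient — unit upward force at E: δ_{EE} = L³/(3EI) = 385.9/EI.
With EI = 79000 kN·m²: δ_0 = 0.986 m and δ_{EE} = 0.004884 m/kN.
Compatibility — the spring shortens by R_E/k under the reaction it provides: δ_0 − R_E·δ_{EE} = R_E/k. With 1/k = 0.000066 m/kN, R_E = δ_0 / (δ_{EE} + 1/k) = 0.986 / (0.004884 + 0.000066) = 199.2 kN.
Vertical equilibrium: R_D = ΣP − R_E = 516.2 − 199.2 = 317.1 kN.

R_D = 317.1 kN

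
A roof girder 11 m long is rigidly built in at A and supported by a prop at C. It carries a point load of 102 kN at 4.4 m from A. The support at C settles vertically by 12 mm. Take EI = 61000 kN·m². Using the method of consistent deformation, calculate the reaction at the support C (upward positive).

R_C = 19.57 kN

Remove the prop at C; the released (primary) structure is a cantilever built in at A.
Free-end deflection of the primary structure under the applied loading (downward +):
  point load 102 at a = 4.4: Pa²(3L − a)/(6EI) = 9413/EI
Flexibility coefficient — unit upward force at C: δ_{CC} = L³/(3EI) = 443.7/EI.
With EI = 61000 kN·m²: δ_0 = 0.15431 m and δ_{CC} = 0.007273 m/kN.
Compatibility — the beam at C must follow the support down by 0.012 m: δ_0 − R_C·δ_{CC} = 0.012, so R_C = (0.15431 − 0.012)/0.007273 = 19.57 kN.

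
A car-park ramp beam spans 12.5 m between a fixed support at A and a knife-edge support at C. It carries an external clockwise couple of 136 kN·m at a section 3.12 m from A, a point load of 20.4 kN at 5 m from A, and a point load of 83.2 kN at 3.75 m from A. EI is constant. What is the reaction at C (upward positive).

Choose R_C as the redundant. The primary structure is the cantilever fixed at A.
Free-end deflection of the primary structure under the applied loading (downward +):
  clockwise couple 136 at a = 3.12: M₀a(2L − a)/(2EI) = 4642/EI
  point load 20.4 at a = 5: Pa²(3L − a)/(6EI) = 2762/EI
  point load 83.2 at a = 3.75: Pa²(3L − a)/(6EI) = 6581/EI
  δ_0 = 13986/EI
Flexibility coefficient — unit upward force at C: δ_{CC} = L³/(3EI) = 651/EI.
The prop prevents deflection at C: R_C = δ_0/δ_{CC} = 13986/651 = 21.48 kN.

R_C = 21.48 kN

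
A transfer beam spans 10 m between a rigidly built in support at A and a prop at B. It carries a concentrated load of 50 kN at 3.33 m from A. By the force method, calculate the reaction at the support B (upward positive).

R_B = 7.394 kN

Take the reaction at B as the redundant and release it; the primary structure is a cantilever fixed at A.
Deflection at B on the released cantilever, summing each load's contribution:
  point load 50 at a = 3.33: Pa²(3L − a)/(6EI) = 2465/EI
Flexibility coefficient — unit upward force at B: δ_{BB} = L³/(3EI) = 333.3/EI.
The prop prevents deflection at B: R_B = δ_0/δ_{BB} = 2465/333.3 = 7.394 kN.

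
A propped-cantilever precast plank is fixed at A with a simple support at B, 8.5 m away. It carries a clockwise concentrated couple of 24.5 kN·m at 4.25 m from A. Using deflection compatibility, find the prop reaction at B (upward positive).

Take the reaction at B as the redundant and release it; the primary structure is a cantilever fixed at A.
Downward deflection at the released point B due to the loads:
  clockwise couple 24.5 at a = 4.25: M₀a(2L − a)/(2EI) = 663.8/EI
Flexibility coefficient — unit upward force at B: δ_{BB} = L³/(3EI) = 204.7/EI.
Compatibility at B: δ_0 − R_B·δ_{BB} = 0, so R_B = 663.8/204.7 = 3.243 kN.

R_B = 3.243 kN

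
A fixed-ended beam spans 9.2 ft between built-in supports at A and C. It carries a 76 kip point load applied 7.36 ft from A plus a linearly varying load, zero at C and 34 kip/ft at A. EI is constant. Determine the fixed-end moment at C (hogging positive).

Take the two fixed-end moments M_A, M_C as redundants; the released structure is the simple span AC.
End rotations of the released simple span under the applied load (×1/EI):
  at A: point load 76 at a = 7.36: Pab(L + b)/(6LEI) = 205.8/EI
  at C: point load 76 at a = 7.36: Pab(L + a)/(6LEI) = 308.8/EI
  at A: triangular load, peak 34: w₀L³/(45EI) = 588.3/EI
  at C: triangular load, peak 34: 7w₀L³/(360EI) = 514.8/EI
  θ_A0 = 794.2/EI,  θ_C0 = 823.6/EI
Flexibility coefficients: a unit moment at one end gives L/(3EI) there and L/(6EI) at the far end, so f₁₁ = f₂₂ = 3.067/EI and f₁₂ = f₂₁ = 1.533/EI.
Compatibility — zero rotation at each built-in end:
  3.067 M_A + 1.533 M_C = 794.2
  1.533 M_A + 3.067 M_C = 823.6
Solving the pair gives M_A = 166.3 kip·ft and M_C = 185.4 kip·ft (hogging).

M_C = 185.4 kip·ft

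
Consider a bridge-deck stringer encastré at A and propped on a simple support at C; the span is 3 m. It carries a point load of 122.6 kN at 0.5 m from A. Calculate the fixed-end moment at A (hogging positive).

M_A = 46.83 kN·m

Release the roller at C. Primary structure: cantilever fixed at A.
Primary-structure tip deflection at C by superposition:
  point load 122.6 at a = 0.5: Pa²(3L − a)/(6EI) = 43.42/EI
Tip deflection under a unit load at C: L³/(3EI) = 9/EI.
The prop prevents deflection at C: R_C = δ_0/δ_{CC} = 43.42/9 = 4.825 kN.
Moment equilibrium about A: M_A = Σ(load moments about A) − R_C·L = 61.3 − 4.825×3 = 46.83 kN·m.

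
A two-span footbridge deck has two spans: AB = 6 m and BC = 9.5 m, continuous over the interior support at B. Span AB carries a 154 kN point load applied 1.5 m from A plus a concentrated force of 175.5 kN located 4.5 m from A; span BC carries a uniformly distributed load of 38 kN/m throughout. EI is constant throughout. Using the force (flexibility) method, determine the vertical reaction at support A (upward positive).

Take M_B as the redundant. Released structure: two simple spans AB and BC with a hinge at B.
Discontinuity in slope at B on the released structure — sum the simple-span end rotations:
  span AB: point load 154 at a = 1.5: Pab(L + a)/(6LEI) = 216.6/EI
  span AB: point load 175.5 at a = 4.5: Pab(L + a)/(6LEI) = 345.5/EI
  span BC: UDL 38: wL³/(24EI) = 1358/EI
  relative rotation θ_0 = (562.1 + 1358)/EI = 1920/EI
A unit hogging moment at B produces rotation L₁/(3EI) + L₂/(3EI) = 5.167/EI.
Compatibility: M_B·(L₁+L₂)/(3EI) = θ_0, giving M_B = 371.5 kN·m (hogging).
Span AB, ΣM about A with M_B applied at B: R_B^{AB}·6 = 1021 + 371.5, so R_B^{AB} = 232 kN and R_A = 329.5 − 232 = 97.45 kN.

R_A = 97.45 kN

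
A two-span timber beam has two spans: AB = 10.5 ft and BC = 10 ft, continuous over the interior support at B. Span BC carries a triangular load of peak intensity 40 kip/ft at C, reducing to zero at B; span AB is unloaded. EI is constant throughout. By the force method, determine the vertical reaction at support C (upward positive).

R_C = 122 kip

Release continuity at B by inserting a hinge; the redundant is the internal moment M_B. The primary structure is two simply-supported spans AB and BC.
Discontinuity in slope at B on the released structure — sum the simple-span end rotations:
  span BC: triangular load, peak 40: 7w₀L³/(360EI) = 777.8/EI
  relative rotation θ_0 = (0 + 777.8)/EI = 777.8/EI
A unit hogging moment at B produces rotation L₁/(3EI) + L₂/(3EI) = 6.833/EI.
Slope continuity at B: θ_0 = M_B·6.833/EI, so M_B = 777.8/6.833 = 113.8 kip·ft (hogging).
Span BC, ΣM about C: R_B^{BC}·10 = 666.7 + 113.8, so R_B^{BC} = 78.05 kip and R_C = 200 − 78.05 = 122 kip.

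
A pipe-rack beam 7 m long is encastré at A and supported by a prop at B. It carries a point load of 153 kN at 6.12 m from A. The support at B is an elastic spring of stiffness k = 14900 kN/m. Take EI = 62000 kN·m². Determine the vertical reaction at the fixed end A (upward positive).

R_A = 33.06 kN

Remove the prop at B; the released (primary) structure is a cantilever built in at A.
Deflection at B on the released cantilever, summing each load's contribution:
  point load 153 at a = 6.12: Pa²(3L − a)/(6EI) = 14212/EI
Flexibility coefficient — unit upward force at B: δ_{BB} = L³/(3EI) = 114.3/EI.
With EI = 62000 kN·m²: δ_0 = 0.22922 m and δ_{BB} = 0.001844 m/kN.
Compatibility — the spring shortens by R_B/k under the reaction it provides: δ_0 − R_B·δ_{BB} = R_B/k. With 1/k = 0.000067 m/kN, R_B = δ_0 / (δ_{BB} + 1/k) = 0.22922 / (0.001844 + 0.000067) = 119.9 kN.
Vertical equilibrium: R_A = ΣP − R_B = 153 − 119.9 = 33.06 kN.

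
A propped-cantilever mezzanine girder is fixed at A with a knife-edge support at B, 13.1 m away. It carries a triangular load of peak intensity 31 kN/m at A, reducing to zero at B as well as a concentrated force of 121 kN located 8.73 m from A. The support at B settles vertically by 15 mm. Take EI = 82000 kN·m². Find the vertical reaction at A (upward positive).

Choose R_B as the redundant. The primary structure is the cantilever fixed at A.
Downward deflection at the released point B due to the loads:
  triangular load, peak 31 at the fixed end: w₀L⁴/(30EI) = 30432/EI
  point load 121 at a = 8.73: Pa²(3L − a)/(6EI) = 46985/EI
  δ_0 = 77417/EI
Flexibility coefficient — unit upward force at B: δ_{BB} = L³/(3EI) = 749.4/EI.
With EI = 82000 kN·m²: δ_0 = 0.9441 m and δ_{BB} = 0.009139 m/kN.
Compatibility — the beam at B must follow the support down by 0.015 m: δ_0 − R_B·δ_{BB} = 0.015, so R_B = (0.9441 − 0.015)/0.009139 = 101.7 kN.
Vertical equilibrium: R_A = ΣP − R_B = 324.1 − 101.7 = 222.4 kN.

R_A = 222.4 kN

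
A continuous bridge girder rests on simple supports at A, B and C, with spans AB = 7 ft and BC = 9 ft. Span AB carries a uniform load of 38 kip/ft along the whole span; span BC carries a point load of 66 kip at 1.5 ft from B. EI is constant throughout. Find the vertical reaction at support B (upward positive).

Take M_B as the redundant. Released structure: two simple spans AB and BC with a hinge at B.
End slopes at the hinge B, treating each span as simply supported:
  span AB: UDL 38: wL³/(24EI) = 543.1/EI
  span BC: point load 66 at a = 1.5: Pab(L + b)/(6LEI) = 226.9/EI
  relative rotation θ_0 = (543.1 + 226.9)/EI = 770/EI
A unit hogging moment at B produces rotation L₁/(3EI) + L₂/(3EI) = 5.333/EI.
Slope continuity at B: θ_0 = M_B·5.333/EI, so M_B = 770/5.333 = 144.4 kip·ft (hogging).
Span AB, ΣM about A with M_B applied at B: R_B^{AB}·7 = 931 + 144.4, so R_B^{AB} = 153.6 kip and R_A = 266 − 153.6 = 112.4 kip.
Span BC, ΣM about C: R_B^{BC}·9 = 495 + 144.4, so R_B^{BC} = 71.04 kip and R_C = 66 − 71.04 = -5.041 kip.
R_B = 153.6 + 71.04 = 224.7 kip.

R_B = 224.7 kip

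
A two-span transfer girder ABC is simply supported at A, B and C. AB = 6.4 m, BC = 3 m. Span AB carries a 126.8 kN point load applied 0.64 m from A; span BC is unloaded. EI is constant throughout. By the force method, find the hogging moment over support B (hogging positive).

Take M_B as the redundant. Released structure: two simple spans AB and BC with a hinge at B.
Rotations at B on the released spans (each span's end-slope, ×1/EI):
  span AB: point load 126.8 at a = 0.64: Pab(L + a)/(6LEI) = 85.7/EI
  relative rotation θ_0 = (85.7 + 0)/EI = 85.7/EI
A unit hogging moment at B produces rotation L₁/(3EI) + L₂/(3EI) = 3.133/EI.
Compatibility: M_B·(L₁+L₂)/(3EI) = θ_0, giving M_B = 27.35 kN·m (hogging).

M_B = 27.35 kN·m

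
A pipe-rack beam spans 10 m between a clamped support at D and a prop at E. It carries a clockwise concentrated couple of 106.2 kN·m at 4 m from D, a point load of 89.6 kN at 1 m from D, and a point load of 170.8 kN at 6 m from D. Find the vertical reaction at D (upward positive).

Choose R_E as the redundant. The primary structure is the cantilever fixed at D.
Downward deflection at the released point E due to the loads:
  clockwise couple 106.2 at a = 4: M₀a(2L − a)/(2EI) = 3398/EI
  point load 89.6 at a = 1: Pa²(3L − a)/(6EI) = 433.1/EI
  point load 170.8 at a = 6: Pa²(3L − a)/(6EI) = 24595/EI
  δ_0 = 28427/EI
Tip deflection under a unit load at E: L³/(3EI) = 333.3/EI.
The prop prevents deflection at E: R_E = δ_0/δ_{EE} = 28427/333.3 = 85.28 kN.
Vertical equilibrium: R_D = ΣP − R_E = 260.4 − 85.28 = 175.1 kN.

R_D = 175.1 kN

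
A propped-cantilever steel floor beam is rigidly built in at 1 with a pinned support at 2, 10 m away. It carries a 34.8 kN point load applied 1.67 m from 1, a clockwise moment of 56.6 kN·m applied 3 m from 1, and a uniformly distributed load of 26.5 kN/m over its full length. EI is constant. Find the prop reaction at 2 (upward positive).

R_2 = 105.1 kN

Choose R_2 as the redundant. The primary structure is the cantilever fixed at 1.
Downward deflection at the released point 2 due to the loads:
  point load 34.8 at a = 1.67: Pa²(3L − a)/(6EI) = 458.3/EI
  clockwise couple 56.6 at a = 3: M₀a(2L − a)/(2EI) = 1443/EI
  UDL 26.5: wL⁴/(8EI) = 33125/EI
  δ_0 = 35027/EI
Tip deflection under a unit load at 2: L³/(3EI) = 333.3/EI.
The prop prevents deflection at 2: R_2 = δ_0/δ_{22} = 35027/333.3 = 105.1 kN.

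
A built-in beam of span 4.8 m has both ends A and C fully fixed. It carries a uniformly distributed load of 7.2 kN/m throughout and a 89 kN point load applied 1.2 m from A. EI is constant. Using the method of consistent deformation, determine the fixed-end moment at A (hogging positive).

M_A = 73.9 kN·m

Take the two fixed-end moments M_A, M_C as redundants; the released structure is the simple span AC.
End rotations of the released simple span under the applied load (×1/EI):
  at A: UDL 7.2: wL³/(24EI) = 33.18/EI
  at C: UDL 7.2: wL³/(24EI) = 33.18/EI
  at A: point load 89 at a = 1.2: Pab(L + b)/(6LEI) = 112.1/EI
  at C: point load 89 at a = 1.2: Pab(L + a)/(6LEI) = 80.1/EI
  θ_A0 = 145.3/EI,  θ_C0 = 113.3/EI
Flexibility coefficients: a unit moment at one end gives L/(3EI) there and L/(6EI) at the far end, so f₁₁ = f₂₂ = 1.6/EI and f₁₂ = f₂₁ = 0.8/EI.
Compatibility — zero rotation at each built-in end:
  1.6 M_A + 0.8 M_C = 145.3
  0.8 M_A + 1.6 M_C = 113.3
Solving the pair gives M_A = 73.9 kN·m and M_C = 33.85 kN·m (hogging).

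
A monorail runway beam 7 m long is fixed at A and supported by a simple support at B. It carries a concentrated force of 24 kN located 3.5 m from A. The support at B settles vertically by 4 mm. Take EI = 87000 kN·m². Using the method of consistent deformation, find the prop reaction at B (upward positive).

R_B = 4.456 kN

Remove the prop at B; the released (primary) structure is a cantilever built in at A.
Free-end deflection of the primary structure under the applied loading (downward +):
  point load 24 at a = 3.5: Pa²(3L − a)/(6EI) = 857.5/EI
Flexibility coefficient — unit upward force at B: δ_{BB} = L³/(3EI) = 114.3/EI.
With EI = 87000 kN·m²: δ_0 = 0.009856 m and δ_{BB} = 0.001314 m/kN.
Compatibility — the beam at B must follow the support down by 0.004 m: δ_0 − R_B·δ_{BB} = 0.004, so R_B = (0.009856 − 0.004)/0.001314 = 4.456 kN.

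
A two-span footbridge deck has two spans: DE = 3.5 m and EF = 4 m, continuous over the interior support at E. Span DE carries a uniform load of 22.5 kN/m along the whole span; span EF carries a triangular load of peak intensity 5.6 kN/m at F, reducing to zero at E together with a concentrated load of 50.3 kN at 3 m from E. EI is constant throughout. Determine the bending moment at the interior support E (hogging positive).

Insert a hinge at E; M_E is the redundant, and each span becomes simply supported.
Discontinuity in slope at E on the released structure — sum the simple-span end rotations:
  span DE: UDL 22.5: wL³/(24EI) = 40.2/EI
  span EF: triangular load, peak 5.6: 7w₀L³/(360EI) = 6.969/EI
  span EF: point load 50.3 at a = 3: Pab(L + b)/(6LEI) = 31.44/EI
  relative rotation θ_0 = (40.2 + 38.41)/EI = 78.6/EI
A unit hogging moment at E produces rotation L₁/(3EI) + L₂/(3EI) = 2.5/EI.
Compatibility: M_E·(L₁+L₂)/(3EI) = θ_0, giving M_E = 31.44 kN·m (hogging).

M_E = 31.44 kN·m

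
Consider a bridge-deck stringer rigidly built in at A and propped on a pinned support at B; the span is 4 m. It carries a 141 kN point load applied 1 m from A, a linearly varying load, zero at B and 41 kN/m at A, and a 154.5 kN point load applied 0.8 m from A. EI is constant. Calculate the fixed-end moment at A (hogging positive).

Remove the prop at B; the released (primary) structure is a cantilever built in at A.
Free-end deflection of the primary structure under the applied loading (downward +):
  point load 141 at a = 1: Pa²(3L − a)/(6EI) = 258.5/EI
  triangular load, peak 41 at the fixed end: w₀L⁴/(30EI) = 349.9/EI
  point load 154.5 at a = 0.8: Pa²(3L − a)/(6EI) = 184.6/EI
  δ_0 = 792.9/EI
Flexibility coefficient — unit upward force at B: δ_{BB} = L³/(3EI) = 21.33/EI.
The prop prevents deflection at B: R_B = δ_0/δ_{BB} = 792.9/21.33 = 37.17 kN.
Moment equilibrium about A: M_A = Σ(load moments about A) − R_B·L = 373.9 − 37.17×4 = 225.3 kN·m.

M_A = 225.3 kN·m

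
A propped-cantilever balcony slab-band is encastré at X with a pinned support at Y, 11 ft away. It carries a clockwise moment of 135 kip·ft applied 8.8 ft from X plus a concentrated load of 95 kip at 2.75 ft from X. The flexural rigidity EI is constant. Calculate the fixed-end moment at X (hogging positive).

M_X = 112 kip·ft

Release the roller at Y. Primary structure: cantilever fixed at X.
Deflection at Y on the released cantilever, summing each load's contribution:
  clockwise couple 135 at a = 8.8: M₀a(2L − a)/(2EI) = 7841/EI
  point load 95 at a = 2.75: Pa²(3L − a)/(6EI) = 3622/EI
  δ_0 = 11463/EI
Flexibility coefficient — unit upward force at Y: δ_{YY} = L³/(3EI) = 443.7/EI.
Compatibility at Y: δ_0 − R_Y·δ_{YY} = 0, so R_Y = 11463/443.7 = 25.84 kip.
Moment equilibrium about X: M_X = Σ(load moments about X) − R_Y·L = 396.2 − 25.84×11 = 112 kip·ft.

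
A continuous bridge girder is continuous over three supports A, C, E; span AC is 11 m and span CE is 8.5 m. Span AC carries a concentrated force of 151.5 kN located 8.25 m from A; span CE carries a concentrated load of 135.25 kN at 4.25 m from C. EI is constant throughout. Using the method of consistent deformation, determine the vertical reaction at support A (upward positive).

R_A = 15.31 kN

Insert a hinge at C; M_C is the redundant, and each span becomes simply supported.
Rotations at C on the released spans (each span's end-slope, ×1/EI):
  span AC: point load 151.5 at a = 8.25: Pab(L + a)/(6LEI) = 1003/EI
  span CE: point load 135.25 at a = 4.25: Pab(L + b)/(6LEI) = 610.7/EI
  relative rotation θ_0 = (1003 + 610.7)/EI = 1613/EI
A unit hogging moment at C produces rotation L₁/(3EI) + L₂/(3EI) = 6.5/EI.
Slope continuity at C: θ_0 = M_C·6.5/EI, so M_C = 1613/6.5 = 248.2 kN·m (hogging).
Span AC, ΣM about A with M_C applied at C: R_C^{AC}·11 = 1250 + 248.2, so R_C^{AC} = 136.2 kN and R_A = 151.5 − 136.2 = 15.31 kN.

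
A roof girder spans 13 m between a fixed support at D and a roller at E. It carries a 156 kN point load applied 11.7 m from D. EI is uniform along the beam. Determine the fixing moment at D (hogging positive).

Release the roller at E. Primary structure: cantilever fixed at D.
Primary-structure tip deflection at E by superposition:
  point load 156 at a = 11.7: Pa²(3L − a)/(6EI) = 97165/EI
Tip deflection under a unit load at E: L³/(3EI) = 732.3/EI.
Compatibility at E: δ_0 − R_E·δ_{EE} = 0, so R_E = 97165/732.3 = 132.7 kN.
Moment equilibrium about D: M_D = Σ(load moments about D) − R_E·L = 1825 − 132.7×13 = 100.4 kN·m.

M_D = 100.4 kN·m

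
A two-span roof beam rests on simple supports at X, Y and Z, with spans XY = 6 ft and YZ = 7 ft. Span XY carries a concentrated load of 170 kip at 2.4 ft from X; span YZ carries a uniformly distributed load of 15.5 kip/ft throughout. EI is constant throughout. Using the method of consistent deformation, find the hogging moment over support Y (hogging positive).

Take M_Y as the redundant. Released structure: two simple spans XY and YZ with a hinge at Y.
End slopes at the hinge Y, treating each span as simply supported:
  span XY: point load 170 at a = 2.4: Pab(L + a)/(6LEI) = 342.7/EI
  span YZ: UDL 15.5: wL³/(24EI) = 221.5/EI
  relative rotation θ_0 = (342.7 + 221.5)/EI = 564.2/EI
A unit hogging moment at Y produces rotation L₁/(3EI) + L₂/(3EI) = 4.333/EI.
Slope continuity at Y: θ_0 = M_Y·4.333/EI, so M_Y = 564.2/4.333 = 130.2 kip·ft (hogging).

M_Y = 130.2 kip·ft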